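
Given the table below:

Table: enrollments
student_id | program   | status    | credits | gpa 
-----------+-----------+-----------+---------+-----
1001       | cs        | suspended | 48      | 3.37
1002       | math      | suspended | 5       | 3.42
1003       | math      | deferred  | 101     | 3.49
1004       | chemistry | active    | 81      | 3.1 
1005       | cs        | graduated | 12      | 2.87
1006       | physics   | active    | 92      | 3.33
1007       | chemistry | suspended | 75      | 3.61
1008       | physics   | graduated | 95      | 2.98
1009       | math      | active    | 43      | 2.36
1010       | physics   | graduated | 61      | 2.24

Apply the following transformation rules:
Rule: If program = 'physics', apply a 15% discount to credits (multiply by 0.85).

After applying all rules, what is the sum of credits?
575.8

Step 1: Records with program = 'physics' have total credits = 248
Step 2: Apply multiplier: 248 × 0.85 = 210.8
Step 3: Other records total: 365
Step 4: Final sum = 210.8 + 365 = 575.8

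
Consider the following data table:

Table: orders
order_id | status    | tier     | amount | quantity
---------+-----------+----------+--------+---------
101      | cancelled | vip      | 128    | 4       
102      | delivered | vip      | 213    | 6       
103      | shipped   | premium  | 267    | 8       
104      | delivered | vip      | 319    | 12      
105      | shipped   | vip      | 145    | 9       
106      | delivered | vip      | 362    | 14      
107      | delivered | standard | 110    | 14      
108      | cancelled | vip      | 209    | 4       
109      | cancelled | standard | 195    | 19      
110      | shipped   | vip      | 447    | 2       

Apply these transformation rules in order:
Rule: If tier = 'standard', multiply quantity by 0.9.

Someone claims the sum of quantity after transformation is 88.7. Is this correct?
Yes, the result is correct.

Step 1: Calculate the correct sum after transformation
Step 2: Apply multiplier 0.9 to records where tier = 'standard'
Step 3: Correct result = 88.7
Step 4: Claimed result = 88.7
Step 5: 88.7 = 88.7 ✓
Conclusion: The claimed result is correct.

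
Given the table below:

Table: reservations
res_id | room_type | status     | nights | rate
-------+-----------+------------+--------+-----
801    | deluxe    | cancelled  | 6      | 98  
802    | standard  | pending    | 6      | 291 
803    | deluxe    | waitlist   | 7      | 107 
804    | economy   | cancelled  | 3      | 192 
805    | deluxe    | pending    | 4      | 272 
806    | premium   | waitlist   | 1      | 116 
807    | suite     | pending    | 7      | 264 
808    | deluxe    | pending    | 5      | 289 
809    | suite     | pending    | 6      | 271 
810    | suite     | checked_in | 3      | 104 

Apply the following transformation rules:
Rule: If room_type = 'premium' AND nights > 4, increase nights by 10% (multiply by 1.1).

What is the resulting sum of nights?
48

Step 1: Find records where room_type = 'premium' AND nights > 4
Step 2: 0 records match, summing to 0
Step 3: After multiplier: 0 × 1.1 = 0.0
Step 4: Unaffected records sum: 48
Step 5: Final sum = 0.0 + 48 = 48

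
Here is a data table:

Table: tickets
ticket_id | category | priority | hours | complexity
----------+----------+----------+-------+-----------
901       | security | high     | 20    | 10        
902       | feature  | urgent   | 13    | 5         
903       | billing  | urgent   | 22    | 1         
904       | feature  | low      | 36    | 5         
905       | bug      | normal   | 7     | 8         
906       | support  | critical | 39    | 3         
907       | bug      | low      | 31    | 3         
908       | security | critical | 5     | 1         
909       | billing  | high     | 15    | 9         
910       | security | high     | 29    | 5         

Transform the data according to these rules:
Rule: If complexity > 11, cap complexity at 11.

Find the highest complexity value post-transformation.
10

Step 1: Original maximum complexity = 10
Step 2: Check cap of 11 against maximum
Step 3: No records exceed the cap (max 10 <= cap 11), so no capping applies
Step 4: Maximum after transformation = 10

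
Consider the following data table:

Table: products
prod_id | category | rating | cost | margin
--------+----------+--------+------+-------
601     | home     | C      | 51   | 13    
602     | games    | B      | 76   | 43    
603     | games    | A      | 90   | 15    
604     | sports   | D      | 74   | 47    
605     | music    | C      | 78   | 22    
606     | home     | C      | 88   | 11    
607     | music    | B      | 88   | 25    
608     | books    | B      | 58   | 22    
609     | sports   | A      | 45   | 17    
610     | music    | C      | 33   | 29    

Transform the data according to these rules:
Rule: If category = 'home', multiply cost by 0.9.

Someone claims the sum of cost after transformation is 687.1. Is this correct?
No, the correct result is 667.1.

Step 1: Calculate the correct sum after transformation
Step 2: Apply multiplier 0.9 to records where category = 'home'
Step 3: Correct result = 667.1
Step 4: Claimed result = 687.1
Step 5: 667.1 ≠ 687.1
Conclusion: The claimed result is incorrect. The correct answer is 667.1.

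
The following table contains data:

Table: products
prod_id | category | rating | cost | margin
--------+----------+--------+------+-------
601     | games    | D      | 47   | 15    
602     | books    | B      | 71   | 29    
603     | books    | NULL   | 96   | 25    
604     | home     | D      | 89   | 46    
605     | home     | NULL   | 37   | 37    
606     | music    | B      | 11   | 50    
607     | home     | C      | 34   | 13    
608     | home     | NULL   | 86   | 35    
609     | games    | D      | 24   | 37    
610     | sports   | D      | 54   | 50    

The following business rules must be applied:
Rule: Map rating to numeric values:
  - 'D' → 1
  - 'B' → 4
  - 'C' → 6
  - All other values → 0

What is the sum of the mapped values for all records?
18

Step 1: Apply mapping to each record
Step 2: Count by status:
  'D': 4 records × 1 = 4
  'B': 2 records × 4 = 8
  'C': 1 records × 6 = 6
Step 3: Sum all mapped values = 18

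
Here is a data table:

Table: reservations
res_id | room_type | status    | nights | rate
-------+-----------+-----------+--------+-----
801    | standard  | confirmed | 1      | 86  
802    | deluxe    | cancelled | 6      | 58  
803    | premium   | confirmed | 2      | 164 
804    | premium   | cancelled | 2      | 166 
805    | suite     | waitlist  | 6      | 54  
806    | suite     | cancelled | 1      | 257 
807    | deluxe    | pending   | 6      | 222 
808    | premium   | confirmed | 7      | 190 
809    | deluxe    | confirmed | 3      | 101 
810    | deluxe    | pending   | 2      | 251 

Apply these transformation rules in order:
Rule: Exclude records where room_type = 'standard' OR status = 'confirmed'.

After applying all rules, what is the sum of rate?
1008

Step 1: Find records where room_type = 'standard' OR status = 'confirmed'
Step 2: 4 records match, summing to 541
Step 3: Original sum: 1549
Step 4: Remaining sum = 1549 - 541 = 1008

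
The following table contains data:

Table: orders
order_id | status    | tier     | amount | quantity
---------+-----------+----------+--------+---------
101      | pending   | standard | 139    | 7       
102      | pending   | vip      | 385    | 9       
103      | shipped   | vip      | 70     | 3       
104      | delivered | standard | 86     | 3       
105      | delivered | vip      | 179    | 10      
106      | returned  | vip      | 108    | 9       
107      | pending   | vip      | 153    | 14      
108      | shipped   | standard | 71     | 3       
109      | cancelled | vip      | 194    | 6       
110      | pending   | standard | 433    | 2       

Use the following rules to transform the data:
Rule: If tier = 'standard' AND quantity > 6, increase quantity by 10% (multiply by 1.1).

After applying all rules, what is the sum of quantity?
66.7

Step 1: Find records where tier = 'standard' AND quantity > 6
Step 2: 1 records match, summing to 7
Step 3: After multiplier: 7 × 1.1 = 7.7
Step 4: Unaffected records sum: 59
Step 5: Final sum = 7.7 + 59 = 66.7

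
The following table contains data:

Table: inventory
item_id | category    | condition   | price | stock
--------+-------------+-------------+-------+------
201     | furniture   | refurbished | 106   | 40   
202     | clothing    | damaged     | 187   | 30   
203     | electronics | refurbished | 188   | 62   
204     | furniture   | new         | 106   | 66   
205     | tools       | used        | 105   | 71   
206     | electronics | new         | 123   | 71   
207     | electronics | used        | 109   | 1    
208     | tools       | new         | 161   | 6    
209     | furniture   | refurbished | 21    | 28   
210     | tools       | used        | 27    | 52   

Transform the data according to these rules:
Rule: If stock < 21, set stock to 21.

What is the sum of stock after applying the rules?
462

Step 1: 2 records have stock < 21
Step 2: These records originally summed to 7
Step 3: After setting to minimum: 2 × 21 = 42
Step 4: Unaffected records sum: 420
Step 5: Final sum = 42 + 420 = 462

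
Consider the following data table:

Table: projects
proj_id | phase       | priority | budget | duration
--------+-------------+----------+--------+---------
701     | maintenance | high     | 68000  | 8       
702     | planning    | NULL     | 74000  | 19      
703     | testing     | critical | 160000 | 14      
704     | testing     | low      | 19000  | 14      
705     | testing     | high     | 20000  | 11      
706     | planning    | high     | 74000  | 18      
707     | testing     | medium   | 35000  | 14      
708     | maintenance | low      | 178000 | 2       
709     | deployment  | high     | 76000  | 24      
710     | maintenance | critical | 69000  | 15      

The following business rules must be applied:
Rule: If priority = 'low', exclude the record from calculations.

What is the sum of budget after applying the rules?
576000

Step 1: Identify records where priority = 'low'
Step 2: The excluded records sum to 197000
Step 3: Original total budget = 773000
Step 4: Remaining total = 773000 - 197000 = 576000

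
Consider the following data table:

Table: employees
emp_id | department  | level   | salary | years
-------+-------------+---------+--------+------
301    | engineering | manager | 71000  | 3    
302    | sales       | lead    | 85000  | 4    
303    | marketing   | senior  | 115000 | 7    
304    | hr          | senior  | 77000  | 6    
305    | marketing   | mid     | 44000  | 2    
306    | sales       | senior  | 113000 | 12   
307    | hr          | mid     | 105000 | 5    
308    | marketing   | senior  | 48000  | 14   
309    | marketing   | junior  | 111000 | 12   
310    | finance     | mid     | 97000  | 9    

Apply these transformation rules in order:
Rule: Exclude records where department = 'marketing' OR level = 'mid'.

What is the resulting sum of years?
25

Step 1: Find records where department = 'marketing' OR level = 'mid'
Step 2: 6 records match, summing to 49
Step 3: Original sum: 74
Step 4: Remaining sum = 74 - 49 = 25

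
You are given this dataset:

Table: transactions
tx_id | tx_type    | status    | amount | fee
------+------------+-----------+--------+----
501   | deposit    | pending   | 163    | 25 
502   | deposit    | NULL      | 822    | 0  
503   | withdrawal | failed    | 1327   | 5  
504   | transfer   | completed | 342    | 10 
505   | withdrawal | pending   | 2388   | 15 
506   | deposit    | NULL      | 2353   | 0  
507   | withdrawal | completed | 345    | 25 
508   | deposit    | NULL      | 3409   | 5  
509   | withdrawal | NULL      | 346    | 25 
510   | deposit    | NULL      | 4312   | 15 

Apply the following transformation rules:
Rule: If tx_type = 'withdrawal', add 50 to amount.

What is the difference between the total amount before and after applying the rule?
200

Step 1: Original sum of amount = 15807
Step 2: 4 records have tx_type = 'withdrawal'
Step 3: Each affected record changes by 50
Step 4: Total change = 4 × 50 = 200
Step 5: New sum = 15807 + 200 = 16007
Step 6: Difference = |16007 - 15807| = 200
        (Sum increased by 200)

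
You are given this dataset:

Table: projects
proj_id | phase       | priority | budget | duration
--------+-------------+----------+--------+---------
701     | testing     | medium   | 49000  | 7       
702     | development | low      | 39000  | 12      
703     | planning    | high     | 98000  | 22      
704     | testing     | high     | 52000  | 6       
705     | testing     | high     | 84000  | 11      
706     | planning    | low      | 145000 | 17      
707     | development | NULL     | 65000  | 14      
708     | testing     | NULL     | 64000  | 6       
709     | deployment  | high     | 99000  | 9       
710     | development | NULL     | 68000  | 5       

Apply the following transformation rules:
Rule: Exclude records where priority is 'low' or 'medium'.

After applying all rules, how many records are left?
7

Step 1: Count records to exclude
  - 2 (low) + 1 (medium) = 3 records
Step 2: Total records: 10
Step 3: Remaining = 10 - 3 = 7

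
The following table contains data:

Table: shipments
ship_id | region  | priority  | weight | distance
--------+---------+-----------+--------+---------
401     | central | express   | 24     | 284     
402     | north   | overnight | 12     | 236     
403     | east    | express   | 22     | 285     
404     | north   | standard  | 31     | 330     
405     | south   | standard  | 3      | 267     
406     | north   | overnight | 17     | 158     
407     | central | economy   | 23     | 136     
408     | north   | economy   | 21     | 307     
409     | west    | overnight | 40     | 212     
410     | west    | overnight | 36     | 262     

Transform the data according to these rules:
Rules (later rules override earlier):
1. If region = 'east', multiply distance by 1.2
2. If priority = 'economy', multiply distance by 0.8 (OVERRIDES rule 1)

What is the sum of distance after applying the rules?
2445.4

Step 1: Rule 2 takes priority for records with priority = 'economy'
  - 2 records: 443 × 0.8 = 354.4
Step 2: Rule 1 applies to remaining records with region = 'east'
  - 1 records: 285 × 1.2 = 342.0
Step 3: Other records unchanged: 1749
Step 4: Final sum = 354.4 + 342.0 + 1749 = 2445.4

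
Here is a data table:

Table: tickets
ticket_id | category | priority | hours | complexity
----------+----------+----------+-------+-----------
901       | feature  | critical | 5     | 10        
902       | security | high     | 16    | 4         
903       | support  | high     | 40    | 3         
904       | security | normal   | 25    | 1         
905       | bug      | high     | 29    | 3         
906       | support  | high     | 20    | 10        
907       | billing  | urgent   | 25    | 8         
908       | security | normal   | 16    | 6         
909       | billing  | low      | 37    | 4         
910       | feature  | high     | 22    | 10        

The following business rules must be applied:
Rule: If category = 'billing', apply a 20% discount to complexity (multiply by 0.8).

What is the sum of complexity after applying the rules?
56.6

Step 1: Records with category = 'billing' have total complexity = 12
Step 2: Apply multiplier: 12 × 0.8 = 9.6
Step 3: Other records total: 47
Step 4: Final sum = 9.6 + 47 = 56.6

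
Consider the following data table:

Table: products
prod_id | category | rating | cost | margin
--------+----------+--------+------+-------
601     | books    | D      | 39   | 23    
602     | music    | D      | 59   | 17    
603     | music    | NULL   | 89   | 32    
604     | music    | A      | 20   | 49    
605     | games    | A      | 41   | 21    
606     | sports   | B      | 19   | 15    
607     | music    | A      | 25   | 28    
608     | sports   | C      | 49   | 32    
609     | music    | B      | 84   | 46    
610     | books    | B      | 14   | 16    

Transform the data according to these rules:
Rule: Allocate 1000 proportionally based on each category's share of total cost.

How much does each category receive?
books: 120.73, games: 93.39, music: 630.98, sports: 154.9

Step 1: Calculate total cost = 439
Step 2: Calculate each category's proportion:
  books: 53/439 = 12.07% → 120.73
  games: 41/439 = 9.34% → 93.39
  music: 277/439 = 63.10% → 630.98
  sports: 68/439 = 15.49% → 154.9
Step 3: Verify: sum of allocations ≈ 1000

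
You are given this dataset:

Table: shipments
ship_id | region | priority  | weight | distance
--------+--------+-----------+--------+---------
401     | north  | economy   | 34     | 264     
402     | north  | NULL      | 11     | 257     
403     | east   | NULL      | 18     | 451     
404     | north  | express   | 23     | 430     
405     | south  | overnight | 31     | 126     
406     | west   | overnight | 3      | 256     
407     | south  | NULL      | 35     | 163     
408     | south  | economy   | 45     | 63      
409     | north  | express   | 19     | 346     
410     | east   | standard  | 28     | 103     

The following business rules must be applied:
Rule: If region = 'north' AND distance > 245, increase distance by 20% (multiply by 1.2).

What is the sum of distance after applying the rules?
2718.4

Step 1: Find records where region = 'north' AND distance > 245
Step 2: 4 records match, summing to 1297
Step 3: After multiplier: 1297 × 1.2 = 1556.4
Step 4: Unaffected records sum: 1162
Step 5: Final sum = 1556.4 + 1162 = 2718.4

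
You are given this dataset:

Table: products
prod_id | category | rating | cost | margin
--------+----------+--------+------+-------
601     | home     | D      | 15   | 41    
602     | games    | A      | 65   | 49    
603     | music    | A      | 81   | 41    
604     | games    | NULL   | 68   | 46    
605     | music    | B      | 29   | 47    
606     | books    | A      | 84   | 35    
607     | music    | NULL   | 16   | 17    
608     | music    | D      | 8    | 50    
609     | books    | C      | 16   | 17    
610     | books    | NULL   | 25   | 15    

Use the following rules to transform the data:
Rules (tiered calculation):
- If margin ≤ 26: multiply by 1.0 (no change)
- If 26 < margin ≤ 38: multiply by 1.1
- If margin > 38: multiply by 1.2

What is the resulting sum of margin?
416.3

Step 1: Tier 1 (margin ≤ 26): 3 records, sum = 49 × 1.0 = 49.0
Step 2: Tier 2 (26 < margin ≤ 38): 1 records, sum = 35 × 1.1 = 38.5
Step 3: Tier 3 (margin > 38): 6 records, sum = 274 × 1.2 = 328.8
Step 4: Final sum = 49.0 + 38.5 + 328.8 = 416.3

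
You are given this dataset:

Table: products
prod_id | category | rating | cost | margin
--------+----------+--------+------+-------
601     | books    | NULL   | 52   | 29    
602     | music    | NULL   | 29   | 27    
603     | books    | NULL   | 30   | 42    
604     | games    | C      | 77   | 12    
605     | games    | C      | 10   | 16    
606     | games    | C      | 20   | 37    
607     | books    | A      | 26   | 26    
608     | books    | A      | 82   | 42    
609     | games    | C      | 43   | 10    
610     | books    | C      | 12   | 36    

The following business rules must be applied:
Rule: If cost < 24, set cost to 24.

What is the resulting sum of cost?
411

Step 1: 3 records have cost < 24
Step 2: These records originally summed to 42
Step 3: After setting to minimum: 3 × 24 = 72
Step 4: Unaffected records sum: 339
Step 5: Final sum = 72 + 339 = 411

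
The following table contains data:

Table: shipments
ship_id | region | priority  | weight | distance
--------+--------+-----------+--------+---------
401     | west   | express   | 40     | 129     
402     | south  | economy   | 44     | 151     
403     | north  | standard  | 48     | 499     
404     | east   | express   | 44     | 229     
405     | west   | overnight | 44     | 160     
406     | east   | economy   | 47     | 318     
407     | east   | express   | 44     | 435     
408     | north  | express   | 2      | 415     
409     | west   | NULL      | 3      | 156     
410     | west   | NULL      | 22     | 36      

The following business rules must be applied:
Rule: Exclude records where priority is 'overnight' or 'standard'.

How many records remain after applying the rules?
8

Step 1: Count records to exclude
  - 1 (overnight) + 1 (standard) = 2 records
Step 2: Total records: 10
Step 3: Remaining = 10 - 2 = 8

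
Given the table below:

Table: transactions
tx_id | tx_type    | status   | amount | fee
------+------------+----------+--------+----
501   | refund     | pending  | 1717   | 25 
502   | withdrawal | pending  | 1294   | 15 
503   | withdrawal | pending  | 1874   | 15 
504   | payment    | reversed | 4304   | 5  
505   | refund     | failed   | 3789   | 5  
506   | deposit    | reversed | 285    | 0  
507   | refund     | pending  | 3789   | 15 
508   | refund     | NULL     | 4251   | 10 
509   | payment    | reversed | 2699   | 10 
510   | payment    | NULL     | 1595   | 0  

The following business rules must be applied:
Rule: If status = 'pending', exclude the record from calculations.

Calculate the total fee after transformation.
30

Step 1: Identify records where status = 'pending'
Step 2: The excluded records sum to 70
Step 3: Original total fee = 100
Step 4: Remaining total = 100 - 70 = 30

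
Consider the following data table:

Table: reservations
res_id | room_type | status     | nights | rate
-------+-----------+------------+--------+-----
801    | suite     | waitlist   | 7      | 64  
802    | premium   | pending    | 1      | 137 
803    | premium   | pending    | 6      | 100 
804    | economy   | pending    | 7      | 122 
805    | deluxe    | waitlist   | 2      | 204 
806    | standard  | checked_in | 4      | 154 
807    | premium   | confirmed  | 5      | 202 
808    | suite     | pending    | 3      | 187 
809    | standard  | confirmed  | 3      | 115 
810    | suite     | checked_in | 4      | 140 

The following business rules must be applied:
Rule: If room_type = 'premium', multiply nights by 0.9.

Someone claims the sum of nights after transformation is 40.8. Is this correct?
Yes, the result is correct.

Step 1: Calculate the correct sum after transformation
Step 2: Apply multiplier 0.9 to records where room_type = 'premium'
Step 3: Correct result = 40.8
Step 4: Claimed result = 40.8
Step 5: 40.8 = 40.8 ✓
Conclusion: The claimed result is correct.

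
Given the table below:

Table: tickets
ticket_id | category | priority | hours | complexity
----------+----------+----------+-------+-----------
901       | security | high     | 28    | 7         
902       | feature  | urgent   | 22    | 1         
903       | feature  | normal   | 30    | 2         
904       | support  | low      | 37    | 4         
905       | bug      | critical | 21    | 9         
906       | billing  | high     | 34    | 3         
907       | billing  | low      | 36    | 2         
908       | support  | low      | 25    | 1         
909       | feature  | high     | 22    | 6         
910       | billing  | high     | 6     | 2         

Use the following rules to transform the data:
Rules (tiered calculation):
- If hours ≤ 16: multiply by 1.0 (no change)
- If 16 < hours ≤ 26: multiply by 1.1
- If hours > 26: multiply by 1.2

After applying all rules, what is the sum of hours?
303.0

Step 1: Tier 1 (hours ≤ 16): 1 records, sum = 6 × 1.0 = 6.0
Step 2: Tier 2 (16 < hours ≤ 26): 4 records, sum = 90 × 1.1 = 99.0
Step 3: Tier 3 (hours > 26): 5 records, sum = 165 × 1.2 = 198.0
Step 4: Final sum = 6.0 + 99.0 + 198.0 = 303.0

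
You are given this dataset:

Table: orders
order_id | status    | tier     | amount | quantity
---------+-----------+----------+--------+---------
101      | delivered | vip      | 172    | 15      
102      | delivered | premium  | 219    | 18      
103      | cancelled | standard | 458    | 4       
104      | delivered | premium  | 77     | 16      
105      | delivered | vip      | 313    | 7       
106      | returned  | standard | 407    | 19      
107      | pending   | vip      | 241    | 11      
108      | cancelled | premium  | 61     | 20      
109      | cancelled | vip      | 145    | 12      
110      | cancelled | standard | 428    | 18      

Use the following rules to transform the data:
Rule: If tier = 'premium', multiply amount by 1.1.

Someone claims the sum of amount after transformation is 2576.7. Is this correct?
No, the correct result is 2556.7.

Step 1: Calculate the correct sum after transformation
Step 2: Apply multiplier 1.1 to records where tier = 'premium'
Step 3: Correct result = 2556.7
Step 4: Claimed result = 2576.7
Step 5: 2556.7 ≠ 2576.7
Conclusion: The claimed result is incorrect. The correct answer is 2556.7.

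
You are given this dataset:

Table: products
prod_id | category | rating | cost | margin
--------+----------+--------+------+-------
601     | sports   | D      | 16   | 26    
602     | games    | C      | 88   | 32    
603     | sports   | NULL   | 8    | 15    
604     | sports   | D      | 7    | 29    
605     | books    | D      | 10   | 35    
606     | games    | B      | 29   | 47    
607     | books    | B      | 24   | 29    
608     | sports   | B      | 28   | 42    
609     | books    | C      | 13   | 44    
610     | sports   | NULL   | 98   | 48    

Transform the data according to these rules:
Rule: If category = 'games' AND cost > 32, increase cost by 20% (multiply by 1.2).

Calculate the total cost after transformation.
338.6

Step 1: Find records where category = 'games' AND cost > 32
Step 2: 1 records match, summing to 88
Step 3: After multiplier: 88 × 1.2 = 105.6
Step 4: Unaffected records sum: 233
Step 5: Final sum = 105.6 + 233 = 338.6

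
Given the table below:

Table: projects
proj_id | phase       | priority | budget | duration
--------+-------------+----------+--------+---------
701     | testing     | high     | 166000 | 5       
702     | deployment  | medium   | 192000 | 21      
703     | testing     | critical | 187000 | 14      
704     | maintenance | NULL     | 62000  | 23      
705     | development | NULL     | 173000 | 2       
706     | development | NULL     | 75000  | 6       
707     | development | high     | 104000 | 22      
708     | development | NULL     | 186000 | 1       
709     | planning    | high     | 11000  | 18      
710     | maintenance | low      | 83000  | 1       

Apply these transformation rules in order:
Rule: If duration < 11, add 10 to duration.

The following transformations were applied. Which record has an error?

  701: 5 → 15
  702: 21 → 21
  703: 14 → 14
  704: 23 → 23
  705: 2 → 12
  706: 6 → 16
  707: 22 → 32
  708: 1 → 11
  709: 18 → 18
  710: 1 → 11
Record 707 has an error. The correct transformed value should be 22, not 32.

Step 1: Check each record against the rule
Step 2: Record 707 has duration = 22
Step 3: Since 22 >= 11, the bonus should not have been applied
Step 4: Correct value = 22, but claimed value = 32
Conclusion: Record 707 has the error.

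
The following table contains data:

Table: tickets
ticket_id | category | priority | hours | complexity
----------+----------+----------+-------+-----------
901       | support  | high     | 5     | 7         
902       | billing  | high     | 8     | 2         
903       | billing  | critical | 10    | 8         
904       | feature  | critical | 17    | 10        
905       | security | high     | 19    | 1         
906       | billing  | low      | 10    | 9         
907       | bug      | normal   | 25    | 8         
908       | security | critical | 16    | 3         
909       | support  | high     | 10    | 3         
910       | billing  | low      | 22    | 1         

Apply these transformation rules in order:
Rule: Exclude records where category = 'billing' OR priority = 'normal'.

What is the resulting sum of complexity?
24

Step 1: Find records where category = 'billing' OR priority = 'normal'
Step 2: 5 records match, summing to 28
Step 3: Original sum: 52
Step 4: Remaining sum = 52 - 28 = 24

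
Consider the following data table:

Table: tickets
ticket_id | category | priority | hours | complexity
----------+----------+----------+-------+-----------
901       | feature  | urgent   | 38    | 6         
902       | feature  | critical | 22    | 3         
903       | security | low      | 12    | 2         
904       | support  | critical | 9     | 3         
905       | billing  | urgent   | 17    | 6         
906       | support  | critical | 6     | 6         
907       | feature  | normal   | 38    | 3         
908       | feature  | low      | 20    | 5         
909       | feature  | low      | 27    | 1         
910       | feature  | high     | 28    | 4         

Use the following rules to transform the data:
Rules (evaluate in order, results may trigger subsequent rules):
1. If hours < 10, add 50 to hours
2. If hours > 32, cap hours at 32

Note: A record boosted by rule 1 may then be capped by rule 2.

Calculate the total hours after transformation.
254

Step 1: Apply rule 1 to records with hours < 10
  - 2 records get bonus of 50
  - Of these, 2 records then exceed 32 and get capped
Step 2: Apply rule 2 to records with hours > 32
  - 2 records (original) are capped
Step 3: Calculate final sum = 254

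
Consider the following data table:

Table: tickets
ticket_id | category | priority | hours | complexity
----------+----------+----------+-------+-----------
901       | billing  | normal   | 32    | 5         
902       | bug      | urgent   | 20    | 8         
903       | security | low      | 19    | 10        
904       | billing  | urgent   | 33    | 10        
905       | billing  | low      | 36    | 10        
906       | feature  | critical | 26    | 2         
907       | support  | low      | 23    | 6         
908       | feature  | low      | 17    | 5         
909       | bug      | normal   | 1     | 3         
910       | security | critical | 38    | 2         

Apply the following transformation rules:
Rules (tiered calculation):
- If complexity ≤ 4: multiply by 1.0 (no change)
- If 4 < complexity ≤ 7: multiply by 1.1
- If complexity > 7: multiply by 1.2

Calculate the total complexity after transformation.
70.2

Step 1: Tier 1 (complexity ≤ 4): 3 records, sum = 7 × 1.0 = 7.0
Step 2: Tier 2 (4 < complexity ≤ 7): 3 records, sum = 16 × 1.1 = 17.6
Step 3: Tier 3 (complexity > 7): 4 records, sum = 38 × 1.2 = 45.6
Step 4: Final sum = 7.0 + 17.6 + 45.6 = 70.2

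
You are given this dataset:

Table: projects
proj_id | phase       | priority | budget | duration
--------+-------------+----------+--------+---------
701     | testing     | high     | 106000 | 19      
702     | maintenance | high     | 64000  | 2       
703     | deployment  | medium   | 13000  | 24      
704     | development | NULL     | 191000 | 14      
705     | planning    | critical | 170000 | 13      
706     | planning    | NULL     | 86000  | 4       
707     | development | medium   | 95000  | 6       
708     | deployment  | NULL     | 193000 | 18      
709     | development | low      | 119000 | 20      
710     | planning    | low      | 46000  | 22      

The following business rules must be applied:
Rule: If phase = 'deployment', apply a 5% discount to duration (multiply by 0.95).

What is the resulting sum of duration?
139.9

Step 1: Records with phase = 'deployment' have total duration = 42
Step 2: Apply multiplier: 42 × 0.95 = 39.9
Step 3: Other records total: 100
Step 4: Final sum = 39.9 + 100 = 139.9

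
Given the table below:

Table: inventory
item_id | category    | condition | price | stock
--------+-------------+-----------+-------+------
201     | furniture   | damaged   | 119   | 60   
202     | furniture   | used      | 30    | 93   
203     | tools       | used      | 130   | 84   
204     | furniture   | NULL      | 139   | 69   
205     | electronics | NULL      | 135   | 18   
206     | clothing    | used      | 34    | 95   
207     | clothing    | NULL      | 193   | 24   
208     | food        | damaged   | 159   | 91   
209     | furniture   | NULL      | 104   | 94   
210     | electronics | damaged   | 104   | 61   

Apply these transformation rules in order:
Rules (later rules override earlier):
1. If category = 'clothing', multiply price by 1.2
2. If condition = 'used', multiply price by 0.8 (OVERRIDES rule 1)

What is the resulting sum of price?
1146.8

Step 1: Rule 2 takes priority for records with condition = 'used'
  - 3 records: 194 × 0.8 = 155.2
Step 2: Rule 1 applies to remaining records with category = 'clothing'
  - 1 records: 193 × 1.2 = 231.6
Step 3: Other records unchanged: 760
Step 4: Final sum = 155.2 + 231.6 + 760 = 1146.8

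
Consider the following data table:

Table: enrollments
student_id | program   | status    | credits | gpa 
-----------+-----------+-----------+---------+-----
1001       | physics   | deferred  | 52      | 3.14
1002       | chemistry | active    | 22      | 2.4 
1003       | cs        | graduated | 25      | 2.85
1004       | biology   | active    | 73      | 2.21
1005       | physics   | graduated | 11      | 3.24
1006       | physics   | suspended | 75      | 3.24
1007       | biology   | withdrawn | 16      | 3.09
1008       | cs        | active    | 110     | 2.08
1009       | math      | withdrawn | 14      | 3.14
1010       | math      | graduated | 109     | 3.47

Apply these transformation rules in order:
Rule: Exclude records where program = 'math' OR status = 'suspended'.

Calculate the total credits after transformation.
309

Step 1: Find records where program = 'math' OR status = 'suspended'
Step 2: 3 records match, summing to 198
Step 3: Original sum: 507
Step 4: Remaining sum = 507 - 198 = 309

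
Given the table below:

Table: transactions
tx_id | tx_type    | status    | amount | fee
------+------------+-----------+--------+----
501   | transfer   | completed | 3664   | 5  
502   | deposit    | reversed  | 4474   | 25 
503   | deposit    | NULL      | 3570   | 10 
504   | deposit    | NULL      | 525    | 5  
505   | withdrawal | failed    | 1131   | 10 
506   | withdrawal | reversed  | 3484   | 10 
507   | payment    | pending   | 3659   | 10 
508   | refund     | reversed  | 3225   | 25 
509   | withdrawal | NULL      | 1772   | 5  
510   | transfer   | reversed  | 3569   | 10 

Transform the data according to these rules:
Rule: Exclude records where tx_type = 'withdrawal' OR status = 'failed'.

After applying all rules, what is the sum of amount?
22686

Step 1: Find records where tx_type = 'withdrawal' OR status = 'failed'
Step 2: 3 records match, summing to 6387
Step 3: Original sum: 29073
Step 4: Remaining sum = 29073 - 6387 = 22686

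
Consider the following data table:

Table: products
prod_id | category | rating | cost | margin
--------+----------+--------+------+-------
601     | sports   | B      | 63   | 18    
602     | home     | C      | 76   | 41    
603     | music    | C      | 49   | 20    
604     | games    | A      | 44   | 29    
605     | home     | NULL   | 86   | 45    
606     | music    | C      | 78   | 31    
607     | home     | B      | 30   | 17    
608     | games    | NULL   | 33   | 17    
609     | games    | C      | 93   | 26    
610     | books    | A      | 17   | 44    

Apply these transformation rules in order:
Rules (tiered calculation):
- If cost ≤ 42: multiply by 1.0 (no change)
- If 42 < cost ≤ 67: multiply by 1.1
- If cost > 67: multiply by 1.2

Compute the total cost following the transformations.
651.2

Step 1: Tier 1 (cost ≤ 42): 3 records, sum = 80 × 1.0 = 80.0
Step 2: Tier 2 (42 < cost ≤ 67): 3 records, sum = 156 × 1.1 = 171.6
Step 3: Tier 3 (cost > 67): 4 records, sum = 333 × 1.2 = 399.6
Step 4: Final sum = 80.0 + 171.6 + 399.6 = 651.2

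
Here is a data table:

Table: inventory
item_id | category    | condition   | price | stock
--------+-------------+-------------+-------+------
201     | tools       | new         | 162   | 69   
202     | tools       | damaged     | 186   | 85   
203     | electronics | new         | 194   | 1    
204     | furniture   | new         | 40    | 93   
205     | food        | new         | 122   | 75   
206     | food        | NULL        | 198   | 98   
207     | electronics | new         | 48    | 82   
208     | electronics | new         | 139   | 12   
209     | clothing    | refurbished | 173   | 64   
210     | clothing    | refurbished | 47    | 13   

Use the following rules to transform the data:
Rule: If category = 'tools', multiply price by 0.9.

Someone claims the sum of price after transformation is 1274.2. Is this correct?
Yes, the result is correct.

Step 1: Calculate the correct sum after transformation
Step 2: Apply multiplier 0.9 to records where category = 'tools'
Step 3: Correct result = 1274.2
Step 4: Claimed result = 1274.2
Step 5: 1274.2 = 1274.2 ✓
Conclusion: The claimed result is correct.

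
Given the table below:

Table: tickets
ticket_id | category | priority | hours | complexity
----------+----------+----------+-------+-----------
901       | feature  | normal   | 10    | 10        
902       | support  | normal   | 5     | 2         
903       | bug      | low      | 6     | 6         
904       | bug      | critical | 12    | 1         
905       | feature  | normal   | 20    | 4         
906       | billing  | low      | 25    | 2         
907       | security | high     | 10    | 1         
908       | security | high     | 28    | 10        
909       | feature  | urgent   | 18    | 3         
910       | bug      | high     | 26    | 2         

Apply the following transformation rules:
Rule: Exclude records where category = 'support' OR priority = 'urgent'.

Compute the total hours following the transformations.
137

Step 1: Find records where category = 'support' OR priority = 'urgent'
Step 2: 2 records match, summing to 23
Step 3: Original sum: 160
Step 4: Remaining sum = 160 - 23 = 137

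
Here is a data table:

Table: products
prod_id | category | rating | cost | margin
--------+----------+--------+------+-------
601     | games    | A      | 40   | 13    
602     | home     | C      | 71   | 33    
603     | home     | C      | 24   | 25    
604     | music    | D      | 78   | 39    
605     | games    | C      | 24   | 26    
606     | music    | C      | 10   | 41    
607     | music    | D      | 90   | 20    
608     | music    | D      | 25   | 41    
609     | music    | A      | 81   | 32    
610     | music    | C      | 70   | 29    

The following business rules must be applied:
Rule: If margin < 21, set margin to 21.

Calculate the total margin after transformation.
308

Step 1: 2 records have margin < 21
Step 2: These records originally summed to 33
Step 3: After setting to minimum: 2 × 21 = 42
Step 4: Unaffected records sum: 266
Step 5: Final sum = 42 + 266 = 308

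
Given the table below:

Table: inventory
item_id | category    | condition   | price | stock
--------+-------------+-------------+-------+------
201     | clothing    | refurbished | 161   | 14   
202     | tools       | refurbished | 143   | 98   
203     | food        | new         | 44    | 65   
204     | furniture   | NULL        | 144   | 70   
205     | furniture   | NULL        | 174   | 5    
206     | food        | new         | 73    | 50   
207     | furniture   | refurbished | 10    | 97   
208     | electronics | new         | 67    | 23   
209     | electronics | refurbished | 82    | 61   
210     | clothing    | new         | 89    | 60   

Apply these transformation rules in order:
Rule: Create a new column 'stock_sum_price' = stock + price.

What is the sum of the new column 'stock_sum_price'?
1530

Step 1: For each record, compute stock + price
Example calculations:
  14 + 161 = 175
  98 + 143 = 241
  65 + 44 = 109
  ...
Step 2: Sum all derived values
Step 3: Total = 1530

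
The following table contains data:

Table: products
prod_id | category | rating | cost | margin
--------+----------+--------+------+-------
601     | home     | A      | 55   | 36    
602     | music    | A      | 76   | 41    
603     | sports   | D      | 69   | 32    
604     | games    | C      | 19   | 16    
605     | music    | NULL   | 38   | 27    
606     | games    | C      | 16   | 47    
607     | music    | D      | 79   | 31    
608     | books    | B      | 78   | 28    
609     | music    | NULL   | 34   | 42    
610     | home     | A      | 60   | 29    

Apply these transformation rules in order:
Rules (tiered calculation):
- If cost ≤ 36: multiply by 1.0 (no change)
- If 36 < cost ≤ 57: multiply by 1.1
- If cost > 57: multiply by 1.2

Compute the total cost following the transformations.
605.7

Step 1: Tier 1 (cost ≤ 36): 3 records, sum = 69 × 1.0 = 69.0
Step 2: Tier 2 (36 < cost ≤ 57): 2 records, sum = 93 × 1.1 = 102.3
Step 3: Tier 3 (cost > 57): 5 records, sum = 362 × 1.2 = 434.4
Step 4: Final sum = 69.0 + 102.3 + 434.4 = 605.7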